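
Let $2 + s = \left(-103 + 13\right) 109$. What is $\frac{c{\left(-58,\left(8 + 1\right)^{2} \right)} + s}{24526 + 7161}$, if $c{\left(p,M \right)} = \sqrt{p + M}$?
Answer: $- \frac{9812}{31687} + \frac{\sqrt{23}}{31687} \approx -0.3095$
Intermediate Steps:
$s = -9812$ ($s = -2 + \left(-103 + 13\right) 109 = -2 - 9810 = -9812$)
$c{\left(p,M \right)} = \sqrt{M + p}$
$\frac{c{\left(-58,\left(8 + 1\right)^{2} \right)} + s}{24526 + 7161} = \frac{\sqrt{\left(8 + 1\right)^{2} - 58} - 9812}{24526 + 7161} = \frac{\sqrt{9^{2} - 58} - 9812}{31687} = \left(\sqrt{81 - 58} - 9812\right) \frac{1}{31687} = \left(\sqrt{23} - 9812\right) \frac{1}{31687} = \left(-9812 + \sqrt{23}\right) \frac{1}{31687} = - \frac{9812}{31687} + \frac{\sqrt{23}}{31687}$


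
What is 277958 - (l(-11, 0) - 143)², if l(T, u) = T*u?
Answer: 257509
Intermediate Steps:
277958 - (l(-11, 0) - 143)² = 277958 - (-11*0 - 143)² = 277958 - (0 - 143)² = 277958 - 1*(-143)² = 277958 - 1*20449 = 277958 - 20449 = 257509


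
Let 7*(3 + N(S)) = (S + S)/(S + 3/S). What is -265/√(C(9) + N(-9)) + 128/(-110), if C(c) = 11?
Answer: -64/55 - 1855*√1622/811 ≈ -93.282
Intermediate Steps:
N(S) = -3 + 2*S/(7*(S + 3/S)) (N(S) = -3 + ((S + S)/(S + 3/S))/7 = -3 + ((2*S)/(S + 3/S))/7 = -3 + (2*S/(S + 3/S))/7 = -3 + 2*S/(7*(S + 3/S)))
-265/√(C(9) + N(-9)) + 128/(-110) = -265/√(11 + (-63 - 19*(-9)²)/(7*(3 + (-9)²))) + 128/(-110) = -265/√(11 + (-63 - 19*81)/(7*(3 + 81))) + 128*(-1/110) = -265/√(11 + (⅐)*(-63 - 1539)/84) - 64/55 = -265/√(11 + (⅐)*(1/84)*(-1602)) - 64/55 = -265/√(11 - 267/98) - 64/55 = -265*7*√1622/811 - 64/55 = -1855*√1622/811 - 64/55 = -64/55 - 1855*√1622/811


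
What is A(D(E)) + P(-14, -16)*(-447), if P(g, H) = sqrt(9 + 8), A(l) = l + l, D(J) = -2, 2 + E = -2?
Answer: -4 - 447*sqrt(17) ≈ -1847.0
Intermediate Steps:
E = -4 (E = -2 - 2 = -4)
A(l) = 2*l
P(g, H) = sqrt(17)
A(D(E)) + P(-14, -16)*(-447) = 2*(-2) + sqrt(17)*(-447) = -4 - 447*sqrt(17)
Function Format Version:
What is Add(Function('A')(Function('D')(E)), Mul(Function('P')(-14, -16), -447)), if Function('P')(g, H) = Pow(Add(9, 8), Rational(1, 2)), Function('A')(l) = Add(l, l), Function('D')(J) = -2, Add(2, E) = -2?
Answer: Add(-4, Mul(-447, Pow(17, Rational(1, 2)))) ≈ -1847.0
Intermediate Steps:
E = -4 (E = Add(-2, -2) = -4)
Function('A')(l) = Mul(2, l)
Function('P')(g, H) = Pow(17, Rational(1, 2))
Add(Function('A')(Function('D')(E)), Mul(Function('P')(-14, -16), -447)) = Add(Mul(2, -2), Mul(Pow(17, Rational(1, 2)), -447)) = Add(-4, Mul(-447, Pow(17, Rational(1, 2))))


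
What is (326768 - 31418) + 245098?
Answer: 540448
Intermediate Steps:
(326768 - 31418) + 245098 = 295350 + 245098 = 540448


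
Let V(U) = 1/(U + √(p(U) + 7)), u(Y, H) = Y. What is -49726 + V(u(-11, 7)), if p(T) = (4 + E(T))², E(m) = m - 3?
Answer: -696175/14 - √107/14 ≈ -49728.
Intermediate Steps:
E(m) = -3 + m
p(T) = (1 + T)² (p(T) = (4 + (-3 + T))² = (1 + T)²)
V(U) = 1/(U + √(7 + (1 + U)²)) (V(U) = 1/(U + √((1 + U)² + 7)) = 1/(U + √(7 + (1 + U)²)))
-49726 + V(u(-11, 7)) = -49726 + 1/(-11 + √(7 + (1 - 11)²)) = -49726 + 1/(-11 + √(7 + (-10)²)) = -49726 + 1/(-11 + √(7 + 100)) = -49726 + 1/(-11 + √107)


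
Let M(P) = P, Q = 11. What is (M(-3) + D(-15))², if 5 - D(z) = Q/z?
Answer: 1681/225 ≈ 7.4711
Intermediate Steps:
D(z) = 5 - 11/z
(M(-3) + D(-15))² = (-3 + (5 - 11/(-15)))² = (-3 + (5 - 11*(-1/15)))² = (-3 + (5 + 11/15))² = (-3 + 86/15)² = (41/15)² = 1681/225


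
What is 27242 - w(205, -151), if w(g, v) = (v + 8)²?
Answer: 6793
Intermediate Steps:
w(g, v) = (8 + v)²
27242 - w(205, -151) = 27242 - (8 - 151)² = 27242 - 1*(-143)² = 27242 - 1*20449 = 27242 - 20449 = 6793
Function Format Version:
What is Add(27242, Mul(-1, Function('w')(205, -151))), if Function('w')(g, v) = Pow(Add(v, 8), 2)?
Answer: 6793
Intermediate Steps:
Function('w')(g, v) = Pow(Add(8, v), 2)
Add(27242, Mul(-1, Function('w')(205, -151))) = Add(27242, Mul(-1, Pow(Add(8, -151), 2))) = Add(27242, Mul(-1, Pow(-143, 2))) = Add(27242, Mul(-1, 20449)) = Add(27242, -20449) = 6793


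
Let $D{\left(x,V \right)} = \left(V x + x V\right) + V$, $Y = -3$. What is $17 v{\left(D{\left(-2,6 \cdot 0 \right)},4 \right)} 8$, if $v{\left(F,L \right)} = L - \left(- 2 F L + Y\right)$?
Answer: $952$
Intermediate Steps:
$D{\left(x,V \right)} = V + 2 V x$ ($D{\left(x,V \right)} = \left(V x + V x\right) + V = 2 V x + V = V + 2 V x$)
$v{\left(F,L \right)} = 3 + L + 2 F L$ ($v{\left(F,L \right)} = L - \left(- 2 F L - 3\right) = L - \left(-3 - 2 F L\right) = L + \left(3 + 2 F L\right) = 3 + L + 2 F L$)
$17 v{\left(D{\left(-2,6 \cdot 0 \right)},4 \right)} 8 = 17 \left(3 + 4 + 2 \cdot 6 \cdot 0 \left(1 + 2 \left(-2\right)\right) 4\right) 8 = 17 \left(3 + 4 + 2 \cdot 0 \left(1 - 4\right) 4\right) 8 = 17 \left(3 + 4 + 2 \cdot 0 \left(-3\right) 4\right) 8 = 17 \left(3 + 4 + 2 \cdot 0 \cdot 4\right) 8 = 17 \left(3 + 4 + 0\right) 8 = 17 \cdot 7 \cdot 8 = 119 \cdot 8 = 952$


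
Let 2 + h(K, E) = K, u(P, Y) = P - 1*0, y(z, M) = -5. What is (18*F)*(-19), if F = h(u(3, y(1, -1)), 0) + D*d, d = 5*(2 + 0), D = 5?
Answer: -17442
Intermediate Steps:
u(P, Y) = P (u(P, Y) = P + 0 = P)
h(K, E) = -2 + K
d = 10 (d = 5*2 = 10)
F = 51 (F = (-2 + 3) + 5*10 = 1 + 50 = 51)
(18*F)*(-19) = (18*51)*(-19) = 918*(-19) = -17442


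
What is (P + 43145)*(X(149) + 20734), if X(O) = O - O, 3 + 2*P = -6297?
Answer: 829256330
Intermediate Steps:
P = -3150 (P = -3/2 + (½)*(-6297) = -3/2 - 6297/2 = -3150)
X(O) = 0
(P + 43145)*(X(149) + 20734) = (-3150 + 43145)*(0 + 20734) = 39995*20734 = 829256330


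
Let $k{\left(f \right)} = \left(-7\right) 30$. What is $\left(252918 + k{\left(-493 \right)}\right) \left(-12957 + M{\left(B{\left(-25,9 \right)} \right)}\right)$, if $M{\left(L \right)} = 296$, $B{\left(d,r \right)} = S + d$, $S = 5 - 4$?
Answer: $-3199535988$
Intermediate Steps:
$S = 1$ ($S = 5 - 4 = 1$)
$B{\left(d,r \right)} = 1 + d$
$k{\left(f \right)} = -210$
$\left(252918 + k{\left(-493 \right)}\right) \left(-12957 + M{\left(B{\left(-25,9 \right)} \right)}\right) = \left(252918 - 210\right) \left(-12957 + 296\right) = 252708 \left(-12661\right) = -3199535988$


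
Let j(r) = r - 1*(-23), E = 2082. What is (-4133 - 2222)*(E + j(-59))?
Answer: -13002330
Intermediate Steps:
j(r) = 23 + r (j(r) = r + 23 = 23 + r)
(-4133 - 2222)*(E + j(-59)) = (-4133 - 2222)*(2082 + (23 - 59)) = -6355*(2082 - 36) = -6355*2046 = -13002330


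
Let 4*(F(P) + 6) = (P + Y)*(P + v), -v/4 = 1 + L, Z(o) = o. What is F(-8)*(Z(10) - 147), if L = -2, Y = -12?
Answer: -1918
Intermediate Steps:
v = 4 (v = -4*(1 - 2) = -4*(-1) = 4)
F(P) = -6 + (-12 + P)*(4 + P)/4 (F(P) = -6 + ((P - 12)*(P + 4))/4 = -6 + ((-12 + P)*(4 + P))/4 = -6 + (-12 + P)*(4 + P)/4)
F(-8)*(Z(10) - 147) = (-18 - 2*(-8) + (¼)*(-8)²)*(10 - 147) = (-18 + 16 + (¼)*64)*(-137) = (-18 + 16 + 16)*(-137) = 14*(-137) = -1918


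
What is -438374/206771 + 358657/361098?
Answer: -84136108105/74664594558 ≈ -1.1269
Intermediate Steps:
-438374/206771 + 358657/361098 = -84136108105/74664594558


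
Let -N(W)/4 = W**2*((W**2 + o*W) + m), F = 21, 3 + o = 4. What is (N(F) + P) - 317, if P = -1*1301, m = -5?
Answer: -807766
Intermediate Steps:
o = 1 (o = -3 + 4 = 1)
N(W) = -4*W**2*(-5 + W + W**2) (N(W) = -4*W**2*((W**2 + 1*W) - 5) = -4*W**2*((W**2 + W) - 5) = -4*W**2*((W + W**2) - 5) = -4*W**2*(-5 + W + W**2))
P = -1301
(N(F) + P) - 317 = (4*21**2*(5 - 1*21 - 1*21**2) - 1301) - 317 = (4*441*(5 - 21 - 1*441) - 1301) - 317 = (4*441*(5 - 21 - 441) - 1301) - 317 = (4*441*(-457) - 1301) - 317 = (-806148 - 1301) - 317 = -807449 - 317 = -807766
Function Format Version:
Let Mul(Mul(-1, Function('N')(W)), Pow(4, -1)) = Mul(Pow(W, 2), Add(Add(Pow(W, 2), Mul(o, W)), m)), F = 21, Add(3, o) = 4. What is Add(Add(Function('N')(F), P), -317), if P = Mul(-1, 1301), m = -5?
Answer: -807766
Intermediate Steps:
o = 1 (o = Add(-3, 4) = 1)
Function('N')(W) = Mul(-4, Pow(W, 2), Add(-5, W, Pow(W, 2))) (Function('N')(W) = Mul(-4, Mul(Pow(W, 2), Add(Add(Pow(W, 2), Mul(1, W)), -5))) = Mul(-4, Mul(Pow(W, 2), Add(Add(Pow(W, 2), W), -5))) = Mul(-4, Mul(Pow(W, 2), Add(Add(W, Pow(W, 2)), -5))) = Mul(-4, Mul(Pow(W, 2), Add(-5, W, Pow(W, 2)))) = Mul(-4, Pow(W, 2), Add(-5, W, Pow(W, 2))))
P = -1301
Add(Add(Function('N')(F), P), -317) = Add(Add(Mul(4, Pow(21, 2), Add(5, Mul(-1, 21), Mul(-1, Pow(21, 2)))), -1301), -317) = Add(Add(Mul(4, 441, Add(5, -21, Mul(-1, 441))), -1301), -317) = Add(Add(Mul(4, 441, Add(5, -21, -441)), -1301), -317) = Add(Add(Mul(4, 441, -457), -1301), -317) = Add(Add(-806148, -1301), -317) = Add(-807449, -317) = -807766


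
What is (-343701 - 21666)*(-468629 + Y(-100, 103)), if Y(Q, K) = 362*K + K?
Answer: 157560865080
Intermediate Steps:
Y(Q, K) = 363*K
(-343701 - 21666)*(-468629 + Y(-100, 103)) = (-343701 - 21666)*(-468629 + 363*103) = -365367*(-468629 + 37389) = -365367*(-431240) = 157560865080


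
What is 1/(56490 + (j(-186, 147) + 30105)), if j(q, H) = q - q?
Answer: 1/86595 ≈ 1.1548e-5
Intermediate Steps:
j(q, H) = 0
1/(56490 + (j(-186, 147) + 30105)) = 1/(56490 + (0 + 30105)) = 1/(56490 + 30105) = 1/86595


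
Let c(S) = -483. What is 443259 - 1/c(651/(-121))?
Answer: 214094098/483 ≈ 4.4326e+5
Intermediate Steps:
443259 - 1/c(651/(-121)) = 443259 - 1/(-483) = 443259 - 1*(-1/483) = 443259 + 1/483 = 214094098/483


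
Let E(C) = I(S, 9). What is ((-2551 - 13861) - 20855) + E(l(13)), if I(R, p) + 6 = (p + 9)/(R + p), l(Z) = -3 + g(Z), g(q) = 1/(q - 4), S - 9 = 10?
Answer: -521813/14 ≈ -37272.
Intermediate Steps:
S = 19 (S = 9 + 10 = 19)
g(q) = 1/(-4 + q)
l(Z) = -3 + 1/(-4 + Z)
I(R, p) = -6 + (9 + p)/(R + p) (I(R, p) = -6 + (p + 9)/(R + p) = -6 + (9 + p)/(R + p))
E(C) = -75/14 (E(C) = (9 - 6*19 - 5*9)/(19 + 9) = (9 - 114 - 45)/28 = (1/28)*(-150) = -75/14)
((-2551 - 13861) - 20855) + E(l(13)) = ((-2551 - 13861) - 20855) - 75/14 = (-16412 - 20855) - 75/14 = -37267 - 75/14 = -521813/14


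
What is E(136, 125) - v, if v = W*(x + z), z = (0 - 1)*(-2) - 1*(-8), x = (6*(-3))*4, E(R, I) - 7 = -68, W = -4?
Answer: -309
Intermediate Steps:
E(R, I) = -61 (E(R, I) = 7 - 68 = -61)
x = -72 (x = -18*4 = -72)
z = 10 (z = -1*(-2) + 8 = 2 + 8 = 10)
v = 248 (v = -4*(-72 + 10) = -4*(-62) = 248)
E(136, 125) - v = -61 - 1*248 = -61 - 248 = -309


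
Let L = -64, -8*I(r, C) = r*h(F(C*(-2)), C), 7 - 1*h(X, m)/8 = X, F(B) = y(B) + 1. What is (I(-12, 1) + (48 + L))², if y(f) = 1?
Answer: 1936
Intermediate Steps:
F(B) = 2 (F(B) = 1 + 1 = 2)
h(X, m) = 56 - 8*X
I(r, C) = -5*r (I(r, C) = -r*(56 - 8*2)/8 = -r*(56 - 16)/8 = -r*40/8 = -5*r)
(I(-12, 1) + (48 + L))² = (-5*(-12) + (48 - 64))² = (60 - 16)² = 44² = 1936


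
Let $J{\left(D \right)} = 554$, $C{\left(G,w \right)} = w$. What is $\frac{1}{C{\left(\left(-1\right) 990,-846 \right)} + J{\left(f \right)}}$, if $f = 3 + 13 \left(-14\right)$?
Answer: $- \frac{1}{292} \approx -0.0034247$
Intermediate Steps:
$f = -179$ ($f = 3 - 182 = -179$)
$\frac{1}{C{\left(\left(-1\right) 990,-846 \right)} + J{\left(f \right)}} = \frac{1}{-846 + 554} = \frac{1}{-292} = - \frac{1}{292}$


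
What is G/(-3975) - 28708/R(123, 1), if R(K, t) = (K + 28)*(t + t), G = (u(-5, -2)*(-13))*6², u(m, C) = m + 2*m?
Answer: -3874478/40015 ≈ -96.826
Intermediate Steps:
u(m, C) = 3*m
G = 7020 (G = ((3*(-5))*(-13))*6² = -15*(-13)*36 = 195*36 = 7020)
R(K, t) = 2*t*(28 + K) (R(K, t) = (28 + K)*(2*t) = 2*t*(28 + K))
G/(-3975) - 28708/R(123, 1) = 7020/(-3975) - 28708*1/(2*(28 + 123)) = 7020*(-1/3975) - 28708/(2*1*151) = -468/265 - 28708/302 = -468/265 - 28708*1/302 = -468/265 - 14354/151 = -3874478/40015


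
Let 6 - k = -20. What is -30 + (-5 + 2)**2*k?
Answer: 204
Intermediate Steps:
k = 26 (k = 6 - 1*(-20) = 6 + 20 = 26)
-30 + (-5 + 2)**2*k = -30 + (-5 + 2)**2*26 = -30 + (-3)**2*26 = -30 + 9*26 = -30 + 234 = 204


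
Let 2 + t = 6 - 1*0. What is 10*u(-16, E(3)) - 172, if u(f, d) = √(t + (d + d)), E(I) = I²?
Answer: -172 + 10*√22 ≈ -125.10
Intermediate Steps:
t = 4 (t = -2 + (6 - 1*0) = -2 + (6 + 0) = -2 + 6 = 4)
u(f, d) = √(4 + 2*d) (u(f, d) = √(4 + (d + d)) = √(4 + 2*d))
10*u(-16, E(3)) - 172 = 10*√(4 + 2*3²) - 172 = 10*√(4 + 2*9) - 172 = 10*√(4 + 18) - 172 = 10*√22 - 172 = -172 + 10*√22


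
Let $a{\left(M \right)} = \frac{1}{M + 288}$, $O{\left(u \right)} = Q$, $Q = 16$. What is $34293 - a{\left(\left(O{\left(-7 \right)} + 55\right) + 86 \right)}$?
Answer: $\frac{15260384}{445} \approx 34293.0$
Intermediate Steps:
$O{\left(u \right)} = 16$
$a{\left(M \right)} = \frac{1}{288 + M}$
$34293 - a{\left(\left(O{\left(-7 \right)} + 55\right) + 86 \right)} = 34293 - \frac{1}{288 + \left(\left(16 + 55\right) + 86\right)} = 34293 - \frac{1}{288 + \left(71 + 86\right)} = 34293 - \frac{1}{288 + 157} = 34293 - \frac{1}{445} = \frac{15260384}{445}$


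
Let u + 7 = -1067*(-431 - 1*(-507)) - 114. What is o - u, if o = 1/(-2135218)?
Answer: 173407459433/2135218 ≈ 81213.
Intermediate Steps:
u = -81213 (u = -7 + (-1067*(-431 - 1*(-507)) - 114) = -7 + (-1067*(-431 + 507) - 114) = -7 + (-1067*76 - 114) = -7 + (-81092 - 114) = -7 - 81206 = -81213)
o = -1/2135218 ≈ -4.6834e-7
o - u = -1/2135218 - 1*(-81213) = -1/2135218 + 81213 = 173407459433/2135218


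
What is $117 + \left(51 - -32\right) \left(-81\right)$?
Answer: $-6606$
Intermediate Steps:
$117 + \left(51 - -32\right) \left(-81\right) = 117 + \left(51 + 32\right) \left(-81\right) = 117 + 83 \left(-81\right) = 117 - 6723 = -6606$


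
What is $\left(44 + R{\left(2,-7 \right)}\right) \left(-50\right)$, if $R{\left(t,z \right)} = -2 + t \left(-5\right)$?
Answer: $-1600$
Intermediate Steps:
$R{\left(t,z \right)} = -2 - 5 t$
$\left(44 + R{\left(2,-7 \right)}\right) \left(-50\right) = \left(44 - 12\right) \left(-50\right) = 32 \left(-50\right) = -1600$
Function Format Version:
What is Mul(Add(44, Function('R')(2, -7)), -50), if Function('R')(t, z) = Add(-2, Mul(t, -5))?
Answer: -1600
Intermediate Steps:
Function('R')(t, z) = Add(-2, Mul(-5, t))
Mul(Add(44, Function('R')(2, -7)), -50) = Mul(Add(44, Add(-2, Mul(-5, 2))), -50) = Mul(Add(44, Add(-2, -10)), -50) = Mul(Add(44, -12), -50) = Mul(32, -50) = -1600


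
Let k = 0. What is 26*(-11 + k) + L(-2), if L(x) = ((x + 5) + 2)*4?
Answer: -266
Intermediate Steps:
L(x) = 28 + 4*x (L(x) = ((5 + x) + 2)*4 = (7 + x)*4 = 28 + 4*x)
26*(-11 + k) + L(-2) = 26*(-11 + 0) + (28 + 4*(-2)) = 26*(-11) + (28 - 8) = -286 + 20 = -266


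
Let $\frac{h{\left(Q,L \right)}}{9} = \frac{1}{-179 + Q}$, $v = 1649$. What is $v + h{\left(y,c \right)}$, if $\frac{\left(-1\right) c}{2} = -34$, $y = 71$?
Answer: $\frac{19787}{12} \approx 1648.9$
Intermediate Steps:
$c = 68$ ($c = \left(-2\right) \left(-34\right) = 68$)
$h{\left(Q,L \right)} = \frac{9}{-179 + Q}$
$v + h{\left(y,c \right)} = 1649 + \frac{9}{-179 + 71} = 1649 + \frac{9}{-108} = 1649 + 9 \left(- \frac{1}{108}\right) = 1649 - \frac{1}{12} = \frac{19787}{12}$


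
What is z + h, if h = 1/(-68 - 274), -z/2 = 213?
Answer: -145693/342 ≈ -426.00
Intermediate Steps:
z = -426 (z = -2*213 = -426)
h = -1/342 (h = 1/(-342) = -1/342 ≈ -0.0029240)
z + h = -426 - 1/342 = -145693/342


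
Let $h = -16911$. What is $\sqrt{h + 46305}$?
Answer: $3 \sqrt{3266} \approx 171.45$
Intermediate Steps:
$\sqrt{h + 46305} = \sqrt{-16911 + 46305} = \sqrt{29394} = 3 \sqrt{3266}$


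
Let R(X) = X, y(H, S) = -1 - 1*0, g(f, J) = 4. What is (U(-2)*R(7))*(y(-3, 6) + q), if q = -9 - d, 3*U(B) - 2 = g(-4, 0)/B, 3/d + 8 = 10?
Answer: 0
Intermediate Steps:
d = 3/2 (d = 3/(-8 + 10) = 3/2 ≈ 1.5000)
U(B) = 2/3 + 4/(3*B) (U(B) = 2/3 + (4/B)/3 = 2/3 + 4/(3*B))
q = -21/2 (q = -9 - 1*3/2 = -9 - 3/2 = -21/2 ≈ -10.500)
y(H, S) = -1 (y(H, S) = -1 + 0 = -1)
(U(-2)*R(7))*(y(-3, 6) + q) = (((2/3)*(2 - 2)/(-2))*7)*(-1 - 21/2) = (((2/3)*(-1/2)*0)*7)*(-23/2) = (0*7)*(-23/2) = 0*(-23/2) = 0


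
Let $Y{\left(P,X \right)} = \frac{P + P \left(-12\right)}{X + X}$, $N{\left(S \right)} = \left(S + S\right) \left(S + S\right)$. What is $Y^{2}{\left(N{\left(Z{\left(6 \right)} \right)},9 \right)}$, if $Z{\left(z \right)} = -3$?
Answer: $484$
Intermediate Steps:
$N{\left(S \right)} = 4 S^{2}$ ($N{\left(S \right)} = 2 S 2 S = 4 S^{2}$)
$Y{\left(P,X \right)} = - \frac{11 P}{2 X}$ ($Y{\left(P,X \right)} = \frac{P - 12 P}{2 X} = - 11 P \frac{1}{2 X} = - \frac{11 P}{2 X}$)
$Y^{2}{\left(N{\left(Z{\left(6 \right)} \right)},9 \right)} = \left(- \frac{11 \cdot 4 \left(-3\right)^{2}}{2 \cdot 9}\right)^{2} = \left(\left(- \frac{11}{2}\right) 4 \cdot 9 \cdot \frac{1}{9}\right)^{2} = \left(\left(- \frac{11}{2}\right) 36 \cdot \frac{1}{9}\right)^{2} = \left(-22\right)^{2} = 484$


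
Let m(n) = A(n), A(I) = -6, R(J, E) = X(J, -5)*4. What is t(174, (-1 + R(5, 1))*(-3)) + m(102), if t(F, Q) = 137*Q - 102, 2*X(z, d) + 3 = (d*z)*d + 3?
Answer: -102447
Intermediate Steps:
X(z, d) = z*d²/2 (X(z, d) = -3/2 + ((d*z)*d + 3)/2 = -3/2 + (z*d² + 3)/2 = -3/2 + (3 + z*d²)/2 = -3/2 + (3/2 + z*d²/2) = z*d²/2)
R(J, E) = 50*J (R(J, E) = ((½)*J*(-5)²)*4 = ((½)*J*25)*4 = (25*J/2)*4 = 50*J)
m(n) = -6
t(F, Q) = -102 + 137*Q
t(174, (-1 + R(5, 1))*(-3)) + m(102) = (-102 + 137*((-1 + 50*5)*(-3))) - 6 = (-102 + 137*((-1 + 250)*(-3))) - 6 = (-102 + 137*(249*(-3))) - 6 = (-102 + 137*(-747)) - 6 = (-102 - 102339) - 6 = -102441 - 6 = -102447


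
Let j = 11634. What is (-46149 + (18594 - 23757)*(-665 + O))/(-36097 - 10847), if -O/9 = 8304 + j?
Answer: -77487191/3912 ≈ -19808.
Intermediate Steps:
O = -179442 (O = -9*(8304 + 11634) = -9*19938 = -179442)
(-46149 + (18594 - 23757)*(-665 + O))/(-36097 - 10847) = (-46149 + (18594 - 23757)*(-665 - 179442))/(-36097 - 10847) = (-46149 - 5163*(-180107))/(-46944) = (-46149 + 929892441)*(-1/46944) = 929846292*(-1/46944) = -77487191/3912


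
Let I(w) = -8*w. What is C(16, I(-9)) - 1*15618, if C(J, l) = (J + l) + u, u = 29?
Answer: -15501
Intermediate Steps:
C(J, l) = 29 + J + l (C(J, l) = (J + l) + 29 = 29 + J + l)
C(16, I(-9)) - 1*15618 = (29 + 16 - 8*(-9)) - 1*15618 = (29 + 16 + 72) - 15618 = 117 - 15618 = -15501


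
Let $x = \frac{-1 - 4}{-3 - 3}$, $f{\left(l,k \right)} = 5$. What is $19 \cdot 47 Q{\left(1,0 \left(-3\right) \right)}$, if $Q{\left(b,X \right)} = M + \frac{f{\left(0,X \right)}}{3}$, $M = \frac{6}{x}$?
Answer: $\frac{118769}{15} \approx 7917.9$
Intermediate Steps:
$x = \frac{5}{6}$ ($x = - \frac{5}{-6} = \left(-5\right) \left(- \frac{1}{6}\right) = \frac{5}{6} \approx 0.83333$)
$M = \frac{36}{5}$ ($M = \frac{6}{\frac{5}{6}} = 6 \cdot \frac{6}{5} = \frac{36}{5} \approx 7.2$)
$Q{\left(b,X \right)} = \frac{133}{15}$ ($Q{\left(b,X \right)} = \frac{36}{5} + \frac{5}{3} = \frac{133}{15}$)
$19 \cdot 47 Q{\left(1,0 \left(-3\right) \right)} = 19 \cdot 47 \cdot \frac{133}{15} = 893 \cdot \frac{133}{15} = \frac{118769}{15}$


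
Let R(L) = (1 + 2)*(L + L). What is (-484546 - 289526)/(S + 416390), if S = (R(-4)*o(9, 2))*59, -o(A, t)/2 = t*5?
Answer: -387036/222355 ≈ -1.7406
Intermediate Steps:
R(L) = 6*L (R(L) = 3*(2*L) = 6*L)
o(A, t) = -10*t (o(A, t) = -2*t*5 = -10*t)
S = 28320 (S = ((6*(-4))*(-10*2))*59 = -24*(-20)*59 = 480*59 = 28320)
(-484546 - 289526)/(S + 416390) = (-484546 - 289526)/(28320 + 416390) = -774072/444710 = -774072*1/444710 = -387036/222355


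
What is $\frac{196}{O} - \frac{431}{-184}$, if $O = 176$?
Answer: $\frac{6995}{2024} \approx 3.456$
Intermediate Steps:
$\frac{196}{O} - \frac{431}{-184} = \frac{196}{176} - \frac{431}{-184} = 196 \cdot \frac{1}{176} - - \frac{431}{184} = \frac{49}{44} + \frac{431}{184} = \frac{6995}{2024}$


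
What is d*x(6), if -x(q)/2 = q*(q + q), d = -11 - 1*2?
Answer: 1872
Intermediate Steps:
d = -13 (d = -11 - 2 = -13)
x(q) = -4*q² (x(q) = -2*q*(q + q) = -2*q*2*q = -4*q²)
d*x(6) = -(-52)*6² = -(-52)*36 = -13*(-144) = 1872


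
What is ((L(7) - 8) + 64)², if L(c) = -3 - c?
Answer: 2116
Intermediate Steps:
((L(7) - 8) + 64)² = (((-3 - 1*7) - 8) + 64)² = (((-3 - 7) - 8) + 64)² = ((-10 - 8) + 64)² = (-18 + 64)² = 46² = 2116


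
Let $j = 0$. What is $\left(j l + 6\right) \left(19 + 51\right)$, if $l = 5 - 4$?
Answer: $420$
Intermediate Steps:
$l = 1$
$\left(j l + 6\right) \left(19 + 51\right) = \left(0 \cdot 1 + 6\right) \left(19 + 51\right) = \left(0 + 6\right) 70 = 6 \cdot 70 = 420$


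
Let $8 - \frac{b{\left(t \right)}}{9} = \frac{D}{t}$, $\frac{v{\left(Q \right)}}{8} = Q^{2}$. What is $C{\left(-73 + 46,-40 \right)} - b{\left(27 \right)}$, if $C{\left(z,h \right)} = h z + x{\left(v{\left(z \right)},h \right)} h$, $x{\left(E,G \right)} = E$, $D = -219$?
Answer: $-232345$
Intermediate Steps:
$v{\left(Q \right)} = 8 Q^{2}$
$b{\left(t \right)} = 72 + \frac{1971}{t}$ ($b{\left(t \right)} = 72 - 9 \left(- \frac{219}{t}\right) = 72 + \frac{1971}{t}$)
$C{\left(z,h \right)} = h z + 8 h z^{2}$ ($C{\left(z,h \right)} = h z + 8 z^{2} h = h z + 8 h z^{2}$)
$C{\left(-73 + 46,-40 \right)} - b{\left(27 \right)} = - 40 \left(-73 + 46\right) \left(1 + 8 \left(-73 + 46\right)\right) - \left(72 + \frac{1971}{27}\right) = \left(-40\right) \left(-27\right) \left(1 + 8 \left(-27\right)\right) - \left(72 + 1971 \cdot \frac{1}{27}\right) = \left(-40\right) \left(-27\right) \left(1 - 216\right) - \left(72 + 73\right) = \left(-40\right) \left(-27\right) \left(-215\right) - 145 = -232200 - 145 = -232345$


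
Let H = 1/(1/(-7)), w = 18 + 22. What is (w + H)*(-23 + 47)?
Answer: 792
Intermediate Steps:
w = 40
H = -7 (H = 1/(-1/7) = -7)
(w + H)*(-23 + 47) = (40 - 7)*(-23 + 47) = 33*24 = 792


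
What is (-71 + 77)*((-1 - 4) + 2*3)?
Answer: 6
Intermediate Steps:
(-71 + 77)*((-1 - 4) + 2*3) = 6*(-5 + 6) = 6*1 = 6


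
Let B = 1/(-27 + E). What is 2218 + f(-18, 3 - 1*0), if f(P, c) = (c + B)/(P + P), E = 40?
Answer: 259496/117 ≈ 2217.9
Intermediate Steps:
B = 1/13 (B = 1/(-27 + 40) = 1/13 ≈ 0.076923)
f(P, c) = (1/13 + c)/(2*P) (f(P, c) = (c + 1/13)/(P + P) = (1/13 + c)/((2*P)) = (1/13 + c)*(1/(2*P)) = (1/13 + c)/(2*P))
2218 + f(-18, 3 - 1*0) = 2218 + (1/26)*(1 + 13*(3 - 1*0))/(-18) = 2218 + (1/26)*(-1/18)*(1 + 13*(3 + 0)) = 2218 + (1/26)*(-1/18)*(1 + 13*3) = 2218 + (1/26)*(-1/18)*(1 + 39) = 2218 + (1/26)*(-1/18)*40 = 2218 - 10/117 = 259496/117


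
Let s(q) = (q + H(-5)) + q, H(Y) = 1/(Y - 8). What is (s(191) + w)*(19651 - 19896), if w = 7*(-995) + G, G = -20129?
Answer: 85077965/13 ≈ 6.5445e+6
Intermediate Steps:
w = -27094 (w = 7*(-995) - 20129 = -6965 - 20129 = -27094)
H(Y) = 1/(-8 + Y)
s(q) = -1/13 + 2*q (s(q) = (q + 1/(-8 - 5)) + q = (q + 1/(-13)) + q = (q - 1/13) + q = (-1/13 + q) + q = -1/13 + 2*q)
(s(191) + w)*(19651 - 19896) = ((-1/13 + 2*191) - 27094)*(19651 - 19896) = ((-1/13 + 382) - 27094)*(-245) = (4965/13 - 27094)*(-245) = -347257/13*(-245) = 85077965/13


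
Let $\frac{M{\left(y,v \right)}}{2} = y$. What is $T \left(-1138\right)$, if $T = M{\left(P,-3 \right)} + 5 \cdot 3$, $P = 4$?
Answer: $-26174$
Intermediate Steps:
$M{\left(y,v \right)} = 2 y$
$T = 23$ ($T = 2 \cdot 4 + 5 \cdot 3 = 8 + 15 = 23$)
$T \left(-1138\right) = 23 \left(-1138\right) = -26174$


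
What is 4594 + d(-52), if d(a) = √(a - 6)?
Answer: 4594 + I*√58 ≈ 4594.0 + 7.6158*I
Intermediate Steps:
d(a) = √(-6 + a)
4594 + d(-52) = 4594 + √(-6 - 52) = 4594 + √(-58) = 4594 + I*√58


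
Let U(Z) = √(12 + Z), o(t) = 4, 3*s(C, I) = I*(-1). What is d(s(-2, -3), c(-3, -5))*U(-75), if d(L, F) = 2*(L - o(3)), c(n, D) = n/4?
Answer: -18*I*√7 ≈ -47.624*I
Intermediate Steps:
c(n, D) = n/4 (c(n, D) = n*(¼) = n/4)
s(C, I) = -I/3 (s(C, I) = (I*(-1))/3 = (-I)/3 = -I/3)
d(L, F) = -8 + 2*L (d(L, F) = 2*(L - 1*4) = 2*(L - 4) = 2*(-4 + L) = -8 + 2*L)
d(s(-2, -3), c(-3, -5))*U(-75) = (-8 + 2*(-⅓*(-3)))*√(12 - 75) = (-8 + 2*1)*√(-63) = (-8 + 2)*(3*I*√7) = -18*I*√7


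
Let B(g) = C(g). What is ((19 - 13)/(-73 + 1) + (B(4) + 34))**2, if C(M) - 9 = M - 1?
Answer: 303601/144 ≈ 2108.3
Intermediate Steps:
C(M) = 8 + M (C(M) = 9 + (M - 1) = 9 + (-1 + M) = 8 + M)
B(g) = 8 + g
((19 - 13)/(-73 + 1) + (B(4) + 34))**2 = ((19 - 13)/(-73 + 1) + ((8 + 4) + 34))**2 = (6/(-72) + (12 + 34))**2 = (6*(-1/72) + 46)**2 = (-1/12 + 46)**2 = (551/12)**2 = 303601/144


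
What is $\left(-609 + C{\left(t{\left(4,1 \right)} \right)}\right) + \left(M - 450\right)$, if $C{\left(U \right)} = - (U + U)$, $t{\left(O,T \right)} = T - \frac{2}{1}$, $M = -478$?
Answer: $-1535$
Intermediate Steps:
$t{\left(O,T \right)} = -2 + T$ ($t{\left(O,T \right)} = T - 2 = -2 + T$)
$C{\left(U \right)} = - 2 U$
$\left(-609 + C{\left(t{\left(4,1 \right)} \right)}\right) + \left(M - 450\right) = \left(-609 - 2 \left(-2 + 1\right)\right) - 928 = \left(-609 - -2\right) - 928 = \left(-609 + 2\right) - 928 = -607 - 928 = -1535$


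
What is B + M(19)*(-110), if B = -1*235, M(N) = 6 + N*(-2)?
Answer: 3285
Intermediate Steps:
M(N) = 6 - 2*N
B = -235
B + M(19)*(-110) = -235 + (6 - 2*19)*(-110) = -235 + (6 - 38)*(-110) = -235 - 32*(-110) = -235 + 3520 = 3285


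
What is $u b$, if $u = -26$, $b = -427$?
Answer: $11102$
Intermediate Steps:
$u b = \left(-26\right) \left(-427\right) = 11102$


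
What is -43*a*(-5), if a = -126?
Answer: -27090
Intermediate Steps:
-43*a*(-5) = -43*(-126)*(-5) = 5418*(-5) = -27090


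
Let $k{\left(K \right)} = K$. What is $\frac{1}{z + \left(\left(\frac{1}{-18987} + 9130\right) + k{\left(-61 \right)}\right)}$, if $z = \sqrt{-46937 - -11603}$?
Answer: $\frac{1634715213837}{14831601250678925} - \frac{1081518507 i \sqrt{3926}}{29663202501357850} \approx 0.00011022 - 2.2845 \cdot 10^{-6} i$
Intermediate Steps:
$z = 3 i \sqrt{3926}$ ($z = \sqrt{-46937 + \left(-863 + 12466\right)} = \sqrt{-46937 + 11603} = \sqrt{-35334} = 3 i \sqrt{3926} \approx 187.97 i$)
$\frac{1}{z + \left(\left(\frac{1}{-18987} + 9130\right) + k{\left(-61 \right)}\right)} = \frac{1}{3 i \sqrt{3926} + \left(\left(\frac{1}{-18987} + 9130\right) - 61\right)} = \frac{1}{3 i \sqrt{3926} + \left(\left(- \frac{1}{18987} + 9130\right) - 61\right)} = \frac{1}{3 i \sqrt{3926} + \left(\frac{173351309}{18987} - 61\right)} = \frac{1}{3 i \sqrt{3926} + \frac{172193102}{18987}} = \frac{1}{\frac{172193102}{18987} + 3 i \sqrt{3926}}$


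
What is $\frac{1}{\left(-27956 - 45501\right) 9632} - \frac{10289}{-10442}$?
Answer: $\frac{3639928330347}{3694054979104} \approx 0.98535$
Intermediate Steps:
$\frac{1}{\left(-27956 - 45501\right) 9632} - \frac{10289}{-10442} = \frac{1}{-73457} \cdot \frac{1}{9632} - - \frac{10289}{10442} = \left(- \frac{1}{73457}\right) \frac{1}{9632} + \frac{10289}{10442} = - \frac{1}{707537824} + \frac{10289}{10442} = \frac{3639928330347}{3694054979104}$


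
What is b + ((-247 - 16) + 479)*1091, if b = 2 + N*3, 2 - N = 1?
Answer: 235661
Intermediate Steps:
N = 1 (N = 2 - 1*1 = 2 - 1 = 1)
b = 5 (b = 2 + 1*3 = 2 + 3 = 5)
b + ((-247 - 16) + 479)*1091 = 5 + ((-247 - 16) + 479)*1091 = 5 + (-263 + 479)*1091 = 5 + 216*1091 = 5 + 235656 = 235661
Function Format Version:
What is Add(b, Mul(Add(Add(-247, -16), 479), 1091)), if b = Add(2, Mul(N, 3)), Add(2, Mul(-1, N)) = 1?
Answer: 235661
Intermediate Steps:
N = 1 (N = Add(2, Mul(-1, 1)) = Add(2, -1) = 1)
b = 5 (b = Add(2, Mul(1, 3)) = Add(2, 3) = 5)
Add(b, Mul(Add(Add(-247, -16), 479), 1091)) = Add(5, Mul(Add(Add(-247, -16), 479), 1091)) = Add(5, Mul(Add(-263, 479), 1091)) = Add(5, Mul(216, 1091)) = Add(5, 235656) = 235661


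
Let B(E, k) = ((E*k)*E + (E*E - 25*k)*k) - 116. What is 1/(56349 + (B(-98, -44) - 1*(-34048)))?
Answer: -1/803271 ≈ -1.2449e-6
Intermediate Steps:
B(E, k) = -116 + k*E² + k*(E² - 25*k) (B(E, k) = (k*E² + (E² - 25*k)*k) - 116 = (k*E² + k*(E² - 25*k)) - 116 = -116 + k*E² + k*(E² - 25*k))
1/(56349 + (B(-98, -44) - 1*(-34048))) = 1/(56349 + ((-116 - 25*(-44)² + 2*(-44)*(-98)²) - 1*(-34048))) = 1/(56349 + ((-116 - 25*1936 + 2*(-44)*9604) + 34048)) = 1/(56349 + ((-116 - 48400 - 845152) + 34048)) = 1/(56349 + (-893668 + 34048)) = 1/(56349 - 859620) = 1/(-803271) = -1/803271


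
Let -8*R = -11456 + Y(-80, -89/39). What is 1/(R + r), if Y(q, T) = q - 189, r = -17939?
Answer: -8/131787 ≈ -6.0704e-5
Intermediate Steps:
Y(q, T) = -189 + q
R = 11725/8 (R = -(-11456 + (-189 - 80))/8 = -(-11456 - 269)/8 = -⅛*(-11725) = 11725/8 ≈ 1465.6)
1/(R + r) = 1/(11725/8 - 17939) = 1/(-131787/8) = -8/131787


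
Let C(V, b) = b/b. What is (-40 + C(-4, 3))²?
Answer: 1521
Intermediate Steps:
C(V, b) = 1
(-40 + C(-4, 3))² = (-40 + 1)² = (-39)² = 1521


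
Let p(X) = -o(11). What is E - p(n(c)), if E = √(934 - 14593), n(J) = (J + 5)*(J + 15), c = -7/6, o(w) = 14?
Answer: 14 + I*√13659 ≈ 14.0 + 116.87*I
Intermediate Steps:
c = -7/6 (c = -7*⅙ = -7/6 ≈ -1.1667)
n(J) = (5 + J)*(15 + J)
p(X) = -14 (p(X) = -1*14 = -14)
E = I*√13659 (E = √(-13659) = I*√13659 ≈ 116.87*I)
E - p(n(c)) = I*√13659 - 1*(-14) = I*√13659 + 14 = 14 + I*√13659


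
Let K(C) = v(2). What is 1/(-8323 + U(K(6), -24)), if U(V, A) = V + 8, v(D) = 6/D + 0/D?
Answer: -1/8312 ≈ -0.00012031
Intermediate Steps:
v(D) = 6/D (v(D) = 6/D + 0 = 6/D)
K(C) = 3 (K(C) = 6/2 = 6*(½) = 3)
U(V, A) = 8 + V
1/(-8323 + U(K(6), -24)) = 1/(-8323 + (8 + 3)) = 1/(-8323 + 11) = 1/(-8312) = -1/8312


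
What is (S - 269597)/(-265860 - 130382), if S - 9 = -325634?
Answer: 297611/198121 ≈ 1.5022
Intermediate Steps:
S = -325625 (S = 9 - 325634 = -325625)
(S - 269597)/(-265860 - 130382) = (-325625 - 269597)/(-265860 - 130382) = -595222/(-396242) = -595222*(-1/396242) = 297611/198121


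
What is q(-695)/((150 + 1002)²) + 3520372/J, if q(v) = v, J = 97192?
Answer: 583979026781/16122986496 ≈ 36.220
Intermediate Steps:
q(-695)/((150 + 1002)²) + 3520372/J = -695/(150 + 1002)² + 3520372/97192 = -695/(1152²) + 3520372*(1/97192) = -695/1327104 + 880093/24298 = 583979026781/16122986496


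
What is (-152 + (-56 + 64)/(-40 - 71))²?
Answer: 284934400/12321 ≈ 23126.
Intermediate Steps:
(-152 + (-56 + 64)/(-40 - 71))² = (-152 + 8/(-111))² = (-152 + 8*(-1/111))² = (-152 - 8/111)² = (-16880/111)² = 284934400/12321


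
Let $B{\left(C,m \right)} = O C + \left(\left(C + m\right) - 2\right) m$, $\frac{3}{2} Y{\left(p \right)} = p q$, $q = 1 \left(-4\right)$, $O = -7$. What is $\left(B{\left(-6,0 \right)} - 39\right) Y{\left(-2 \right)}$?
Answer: $16$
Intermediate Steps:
$q = -4$
$Y{\left(p \right)} = - \frac{8 p}{3}$ ($Y{\left(p \right)} = \frac{2 p \left(-4\right)}{3} = \frac{2 \left(- 4 p\right)}{3} = - \frac{8 p}{3}$)
$B{\left(C,m \right)} = - 7 C + m \left(-2 + C + m\right)$ ($B{\left(C,m \right)} = - 7 C + \left(\left(C + m\right) - 2\right) m = - 7 C + \left(-2 + C + m\right) m = - 7 C + m \left(-2 + C + m\right)$)
$\left(B{\left(-6,0 \right)} - 39\right) Y{\left(-2 \right)} = \left(\left(0^{2} - -42 - 0 - 0\right) - 39\right) \left(\left(- \frac{8}{3}\right) \left(-2\right)\right) = \left(\left(0 + 42 + 0 + 0\right) - 39\right) \frac{16}{3} = \left(42 - 39\right) \frac{16}{3} = 3 \cdot \frac{16}{3} = 16$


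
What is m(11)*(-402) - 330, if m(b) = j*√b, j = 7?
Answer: -330 - 2814*√11 ≈ -9663.0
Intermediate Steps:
m(b) = 7*√b
m(11)*(-402) - 330 = (7*√11)*(-402) - 330 = -2814*√11 - 330 = -330 - 2814*√11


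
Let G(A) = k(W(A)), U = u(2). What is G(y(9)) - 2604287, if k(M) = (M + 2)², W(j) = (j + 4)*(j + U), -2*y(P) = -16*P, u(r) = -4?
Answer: 24124613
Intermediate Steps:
U = -4
y(P) = 8*P (y(P) = -(-8)*P = 8*P)
W(j) = (-4 + j)*(4 + j) (W(j) = (j + 4)*(j - 4) = (4 + j)*(-4 + j) = (-4 + j)*(4 + j))
k(M) = (2 + M)²
G(A) = (-14 + A²)² (G(A) = (2 + (-16 + A²))² = (-14 + A²)²)
G(y(9)) - 2604287 = (-14 + (8*9)²)² - 2604287 = (-14 + 72²)² - 2604287 = (-14 + 5184)² - 2604287 = 5170² - 2604287 = 26728900 - 2604287 = 24124613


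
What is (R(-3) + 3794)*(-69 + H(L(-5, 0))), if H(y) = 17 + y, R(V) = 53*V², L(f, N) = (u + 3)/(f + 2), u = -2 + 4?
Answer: -687631/3 ≈ -2.2921e+5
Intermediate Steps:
u = 2
L(f, N) = 5/(2 + f) (L(f, N) = (2 + 3)/(f + 2) = 5/(2 + f))
(R(-3) + 3794)*(-69 + H(L(-5, 0))) = (53*(-3)² + 3794)*(-69 + (17 + 5/(2 - 5))) = (53*9 + 3794)*(-69 + (17 + 5/(-3))) = (477 + 3794)*(-69 + (17 + 5*(-⅓))) = 4271*(-69 + (17 - 5/3)) = 4271*(-69 + 46/3) = 4271*(-161/3) = -687631/3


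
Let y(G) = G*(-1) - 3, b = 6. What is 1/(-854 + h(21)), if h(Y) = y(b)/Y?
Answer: -7/5981 ≈ -0.0011704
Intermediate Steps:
y(G) = -3 - G (y(G) = -G - 3 = -3 - G)
h(Y) = -9/Y (h(Y) = (-3 - 1*6)/Y = (-3 - 6)/Y = -9/Y)
1/(-854 + h(21)) = 1/(-854 - 9/21) = 1/(-854 - 9*1/21) = 1/(-854 - 3/7) = 1/(-5981/7) = -7/5981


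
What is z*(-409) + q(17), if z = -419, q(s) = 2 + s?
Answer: 171390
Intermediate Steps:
z*(-409) + q(17) = -419*(-409) + (2 + 17) = 171371 + 19 = 171390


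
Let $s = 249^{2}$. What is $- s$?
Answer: $-62001$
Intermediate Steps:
$s = 62001$
$- s = \left(-1\right) 62001 = -62001$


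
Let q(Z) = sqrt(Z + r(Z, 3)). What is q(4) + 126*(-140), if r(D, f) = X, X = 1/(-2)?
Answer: -17640 + sqrt(14)/2 ≈ -17638.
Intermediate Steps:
X = -1/2 ≈ -0.50000
r(D, f) = -1/2
q(Z) = sqrt(-1/2 + Z) (q(Z) = sqrt(Z - 1/2) = sqrt(-1/2 + Z))
q(4) + 126*(-140) = sqrt(-2 + 4*4)/2 + 126*(-140) = sqrt(-2 + 16)/2 - 17640 = sqrt(14)/2 - 17640 = -17640 + sqrt(14)/2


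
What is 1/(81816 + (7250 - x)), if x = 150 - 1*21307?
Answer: 1/110223 ≈ 9.0725e-6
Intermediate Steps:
x = -21157 (x = 150 - 21307 = -21157)
1/(81816 + (7250 - x)) = 1/(81816 + (7250 - 1*(-21157))) = 1/(81816 + (7250 + 21157)) = 1/(81816 + 28407) = 1/110223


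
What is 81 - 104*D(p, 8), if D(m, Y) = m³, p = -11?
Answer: 138505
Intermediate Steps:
81 - 104*D(p, 8) = 81 - 104*(-11)³ = 81 - 104*(-1331) = 81 + 138424 = 138505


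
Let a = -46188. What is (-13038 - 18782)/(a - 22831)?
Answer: 31820/69019 ≈ 0.46103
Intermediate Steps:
(-13038 - 18782)/(a - 22831) = (-13038 - 18782)/(-46188 - 22831) = -31820/(-69019) = -31820*(-1/69019) = 31820/69019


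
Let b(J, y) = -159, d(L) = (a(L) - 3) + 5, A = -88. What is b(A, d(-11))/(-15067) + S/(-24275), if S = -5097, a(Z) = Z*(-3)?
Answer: 80656224/365751425 ≈ 0.22052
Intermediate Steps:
a(Z) = -3*Z
d(L) = 2 - 3*L (d(L) = (-3*L - 3) + 5 = (-3 - 3*L) + 5 = 2 - 3*L)
b(A, d(-11))/(-15067) + S/(-24275) = -159/(-15067) - 5097/(-24275) = -159*(-1/15067) - 5097*(-1/24275) = 159/15067 + 5097/24275 = 80656224/365751425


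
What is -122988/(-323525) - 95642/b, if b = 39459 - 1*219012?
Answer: 53025442414/58089884325 ≈ 0.91282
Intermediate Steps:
b = -179553 (b = 39459 - 219012 = -179553)
-122988/(-323525) - 95642/b = -122988/(-323525) - 95642/(-179553) = -122988*(-1/323525) - 95642*(-1/179553) = 122988/323525 + 95642/179553 = 53025442414/58089884325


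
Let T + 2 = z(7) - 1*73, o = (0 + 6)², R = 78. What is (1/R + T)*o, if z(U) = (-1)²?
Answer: -34626/13 ≈ -2663.5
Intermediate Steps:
o = 36 (o = 6² = 36)
z(U) = 1
T = -74 (T = -2 + (1 - 1*73) = -2 + (1 - 73) = -2 - 72 = -74)
(1/R + T)*o = (1/78 - 74)*36 = -5771/78*36 = -34626/13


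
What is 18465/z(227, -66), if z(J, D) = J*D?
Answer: -6155/4994 ≈ -1.2325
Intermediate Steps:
z(J, D) = D*J
18465/z(227, -66) = 18465/((-66*227)) = 18465/(-14982) = 18465*(-1/14982) = -6155/4994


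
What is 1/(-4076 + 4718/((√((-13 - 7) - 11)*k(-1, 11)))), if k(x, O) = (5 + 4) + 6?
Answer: -7107525/28975836781 + 35385*I*√31/57951673562 ≈ -0.00024529 + 3.3996e-6*I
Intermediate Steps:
k(x, O) = 15 (k(x, O) = 9 + 6 = 15)
1/(-4076 + 4718/((√((-13 - 7) - 11)*k(-1, 11)))) = 1/(-4076 + 4718/((√((-13 - 7) - 11)*15))) = 1/(-4076 + 4718/((√(-20 - 11)*15))) = 1/(-4076 + 4718/((√(-31)*15))) = 1/(-4076 + 4718/(((I*√31)*15))) = 1/(-4076 + 4718/((15*I*√31))) = 1/(-4076 + 4718*(-I*√31/465)) = 1/(-4076 - 4718*I*√31/465)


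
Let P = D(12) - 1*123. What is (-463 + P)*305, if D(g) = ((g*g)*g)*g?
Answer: 6145750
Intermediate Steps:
D(g) = g⁴ (D(g) = (g²*g)*g = g³*g = g⁴)
P = 20613 (P = 12⁴ - 1*123 = 20736 - 123 = 20613)
(-463 + P)*305 = (-463 + 20613)*305 = 20150*305 = 6145750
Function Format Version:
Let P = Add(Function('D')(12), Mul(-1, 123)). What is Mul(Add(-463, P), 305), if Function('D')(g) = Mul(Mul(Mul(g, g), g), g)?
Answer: 6145750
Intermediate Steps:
Function('D')(g) = Pow(g, 4) (Function('D')(g) = Mul(Mul(Pow(g, 2), g), g) = Mul(Pow(g, 3), g) = Pow(g, 4))
P = 20613 (P = Add(Pow(12, 4), Mul(-1, 123)) = Add(20736, -123) = 20613)
Mul(Add(-463, P), 305) = Mul(Add(-463, 20613), 305) = Mul(20150, 305) = 6145750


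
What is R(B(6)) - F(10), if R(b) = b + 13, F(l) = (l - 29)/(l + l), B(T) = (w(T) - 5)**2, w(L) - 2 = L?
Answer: 459/20 ≈ 22.950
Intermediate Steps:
w(L) = 2 + L
B(T) = (-3 + T)**2 (B(T) = ((2 + T) - 5)**2 = (-3 + T)**2)
F(l) = (-29 + l)/(2*l) (F(l) = (-29 + l)/((2*l)) = (-29 + l)*(1/(2*l)) = (-29 + l)/(2*l))
R(b) = 13 + b
R(B(6)) - F(10) = (13 + (-3 + 6)**2) - (-29 + 10)/(2*10) = (13 + 3**2) - (-19)/(2*10) = (13 + 9) - 1*(-19/20) = 22 + 19/20 = 459/20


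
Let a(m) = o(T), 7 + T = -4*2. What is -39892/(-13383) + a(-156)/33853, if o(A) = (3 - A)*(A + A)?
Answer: 1343237056/453054699 ≈ 2.9648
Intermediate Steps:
T = -15 (T = -7 - 4*2 = -7 - 8 = -15)
o(A) = 2*A*(3 - A) (o(A) = (3 - A)*(2*A) = 2*A*(3 - A))
a(m) = -540 (a(m) = 2*(-15)*(3 - 1*(-15)) = 2*(-15)*(3 + 15) = 2*(-15)*18 = -540)
-39892/(-13383) + a(-156)/33853 = -39892/(-13383) - 540/33853 = -39892*(-1/13383) - 540*1/33853 = 39892/13383 - 540/33853 = 1343237056/453054699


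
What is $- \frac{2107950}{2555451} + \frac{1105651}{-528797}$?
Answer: $- \frac{1313371529917}{450438274149} \approx -2.9158$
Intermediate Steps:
$- \frac{2107950}{2555451} + \frac{1105651}{-528797} = \left(-2107950\right) \frac{1}{2555451} + 1105651 \left(- \frac{1}{528797}\right) = - \frac{702650}{851817} - \frac{1105651}{528797} = - \frac{1313371529917}{450438274149}$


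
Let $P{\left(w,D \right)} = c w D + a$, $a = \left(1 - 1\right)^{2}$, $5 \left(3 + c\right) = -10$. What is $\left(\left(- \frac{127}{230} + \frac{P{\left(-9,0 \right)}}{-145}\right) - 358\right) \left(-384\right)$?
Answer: $\frac{15833664}{115} \approx 1.3768 \cdot 10^{5}$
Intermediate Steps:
$c = -5$ ($c = -3 + \frac{1}{5} \left(-10\right) = -3 - 2 = -5$)
$a = 0$ ($a = 0^{2} = 0$)
$P{\left(w,D \right)} = - 5 D w$ ($P{\left(w,D \right)} = - 5 w D + 0 = - 5 D w + 0 = - 5 D w$)
$\left(\left(- \frac{127}{230} + \frac{P{\left(-9,0 \right)}}{-145}\right) - 358\right) \left(-384\right) = \left(\left(- \frac{127}{230} + \frac{\left(-5\right) 0 \left(-9\right)}{-145}\right) - 358\right) \left(-384\right) = \left(\left(\left(-127\right) \frac{1}{230} + 0 \left(- \frac{1}{145}\right)\right) - 358\right) \left(-384\right) = \left(\left(- \frac{127}{230} + 0\right) - 358\right) \left(-384\right) = \left(- \frac{127}{230} - 358\right) \left(-384\right) = \left(- \frac{82467}{230}\right) \left(-384\right) = \frac{15833664}{115}$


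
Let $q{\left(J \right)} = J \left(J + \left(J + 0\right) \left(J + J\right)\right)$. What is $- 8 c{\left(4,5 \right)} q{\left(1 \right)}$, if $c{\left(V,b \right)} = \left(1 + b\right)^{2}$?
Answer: $-864$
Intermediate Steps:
$q{\left(J \right)} = J \left(J + 2 J^{2}\right)$ ($q{\left(J \right)} = J \left(J + J 2 J\right) = J \left(J + 2 J^{2}\right)$)
$- 8 c{\left(4,5 \right)} q{\left(1 \right)} = - 8 \left(1 + 5\right)^{2} \cdot 1^{2} \left(1 + 2 \cdot 1\right) = - 8 \cdot 6^{2} \cdot 1 \left(1 + 2\right) = \left(-8\right) 36 \cdot 1 \cdot 3 = \left(-288\right) 3 = -864$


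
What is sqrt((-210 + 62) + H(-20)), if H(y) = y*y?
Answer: 6*sqrt(7) ≈ 15.875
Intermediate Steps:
H(y) = y**2
sqrt((-210 + 62) + H(-20)) = sqrt((-210 + 62) + (-20)**2) = sqrt(-148 + 400) = sqrt(252) = 6*sqrt(7)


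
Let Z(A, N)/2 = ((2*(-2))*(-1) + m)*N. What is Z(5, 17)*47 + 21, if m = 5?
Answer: 14403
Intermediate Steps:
Z(A, N) = 18*N (Z(A, N) = 2*(((2*(-2))*(-1) + 5)*N) = 2*((-4*(-1) + 5)*N) = 2*((4 + 5)*N) = 2*(9*N) = 18*N)
Z(5, 17)*47 + 21 = (18*17)*47 + 21 = 306*47 + 21 = 14382 + 21 = 14403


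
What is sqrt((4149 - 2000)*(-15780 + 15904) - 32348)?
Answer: 4*sqrt(14633) ≈ 483.87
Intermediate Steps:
sqrt((4149 - 2000)*(-15780 + 15904) - 32348) = sqrt(2149*124 - 32348) = sqrt(266476 - 32348) = sqrt(234128) = 4*sqrt(14633)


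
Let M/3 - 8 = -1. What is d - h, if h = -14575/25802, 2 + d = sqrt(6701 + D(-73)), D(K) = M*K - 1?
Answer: -37029/25802 + sqrt(5167) ≈ 70.447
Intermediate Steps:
M = 21 (M = 24 + 3*(-1) = 24 - 3 = 21)
D(K) = -1 + 21*K (D(K) = 21*K - 1 = -1 + 21*K)
d = -2 + sqrt(5167) (d = -2 + sqrt(6701 + (-1 + 21*(-73))) = -2 + sqrt(6701 + (-1 - 1533)) = -2 + sqrt(6701 - 1534) = -2 + sqrt(5167) ≈ 69.882)
h = -14575/25802 (h = -14575*1/25802 = -14575/25802 ≈ -0.56488)
d - h = (-2 + sqrt(5167)) - 1*(-14575/25802) = (-2 + sqrt(5167)) + 14575/25802 = -37029/25802 + sqrt(5167)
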